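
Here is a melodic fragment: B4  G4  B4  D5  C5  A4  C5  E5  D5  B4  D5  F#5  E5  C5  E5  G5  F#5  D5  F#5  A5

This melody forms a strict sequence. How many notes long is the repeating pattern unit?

4

There are 20 notes; a 4-note unit gives 5 cells:
B4 G4 B4 D5 | C5 A4 C5 E5 | D5 B4 D5 F#5 | E5 C5 E5 G5 | F#5 D5 F#5 A5
Every group is a transposition up a 2nd of the one before; no shorter unit works.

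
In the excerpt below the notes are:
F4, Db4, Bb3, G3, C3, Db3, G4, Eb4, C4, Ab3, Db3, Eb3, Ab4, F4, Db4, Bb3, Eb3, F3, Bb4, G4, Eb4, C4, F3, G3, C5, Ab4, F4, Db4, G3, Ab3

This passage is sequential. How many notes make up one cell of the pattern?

6

30 notes total. Splitting into 5 groups of 6:
F4 Db4 Bb3 G3 C3 Db3 | G4 Eb4 C4 Ab3 Db3 Eb3 | Ab4 F4 Db4 Bb3 Eb3 F3 | Bb4 G4 Eb4 C4 F3 G3 | C5 Ab4 F4 Db4 G3 Ab3
That's a consistent up a 2nd shift per cell, and no other grouping gives one.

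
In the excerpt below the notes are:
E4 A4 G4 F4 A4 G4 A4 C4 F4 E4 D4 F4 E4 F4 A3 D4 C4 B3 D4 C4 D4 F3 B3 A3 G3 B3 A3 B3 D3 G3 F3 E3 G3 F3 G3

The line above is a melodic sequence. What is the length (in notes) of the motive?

7

There are 35 notes; a 7-note unit gives 5 cells:
E4 A4 G4 F4 A4 G4 A4 | C4 F4 E4 D4 F4 E4 F4 | A3 D4 C4 B3 D4 C4 D4 | F3 B3 A3 G3 B3 A3 B3 | D3 G3 F3 E3 G3 F3 G3
Each cell is the previous one down a 3rd — so the unit is 7 notes.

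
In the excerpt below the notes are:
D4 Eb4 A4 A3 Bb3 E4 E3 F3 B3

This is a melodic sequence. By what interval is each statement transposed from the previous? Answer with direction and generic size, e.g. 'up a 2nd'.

Taking 3-note groups, the heads are D4, A3, E3: the pattern moves down a 4th.
From D4 to A3: down a 4th.

down a 4th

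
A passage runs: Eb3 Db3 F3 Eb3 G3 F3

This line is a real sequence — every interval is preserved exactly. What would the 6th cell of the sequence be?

C#4 B3

The 2-note cells begin on Eb3, F3, G3 — each up a 2nd from the last.
Continuing the starts: A3 → B3 → C#4.
Statement 6 starts on C#4 and keeps the same exact contour: C#4 B3.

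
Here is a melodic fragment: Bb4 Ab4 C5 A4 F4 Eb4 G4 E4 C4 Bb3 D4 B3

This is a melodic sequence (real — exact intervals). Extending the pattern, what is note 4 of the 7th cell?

The unit is 4 notes. Position-4 pitches of the 3 shown cells: A4, E4, B3.
Each moves down a 4th. Continuing: F#3 → C#3 → G#2 → D#2.

D#2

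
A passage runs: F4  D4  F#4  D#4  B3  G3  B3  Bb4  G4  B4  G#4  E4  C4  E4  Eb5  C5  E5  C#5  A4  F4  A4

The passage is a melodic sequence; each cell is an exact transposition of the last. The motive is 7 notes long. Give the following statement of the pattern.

Ab5 F5 A5 F#5 D5 Bb4 D5

Taking 7-note groups, the heads are F4, Bb4, Eb5: the pattern moves up a 4th.
So cell 4 is Ab5 F5 A5 F#5 D5 Bb4 D5.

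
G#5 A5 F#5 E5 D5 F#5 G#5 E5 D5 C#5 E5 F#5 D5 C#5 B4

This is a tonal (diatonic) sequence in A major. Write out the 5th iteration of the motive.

Unit = 5 notes; the statements start on G#5, F#5, E5, moving down a 2nd each time.
Carrying on: D5 → C#5.
From C#5 the diatonic shape gives C#5 D5 B4 A4 G#4.

C#5 D5 B4 A4 G#4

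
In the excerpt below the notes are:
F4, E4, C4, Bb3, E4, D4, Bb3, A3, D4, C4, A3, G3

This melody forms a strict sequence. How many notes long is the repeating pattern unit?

There are 12 notes; a 4-note unit gives 3 cells:
F4 E4 C4 Bb3 | E4 D4 Bb3 A3 | D4 C4 A3 G3
Each cell is the previous one down a 2nd — so the unit is 4 notes.

4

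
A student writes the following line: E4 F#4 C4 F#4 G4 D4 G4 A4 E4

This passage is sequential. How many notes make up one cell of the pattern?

3

There are 9 notes; a 3-note unit gives 3 cells:
E4 F#4 C4 | F#4 G4 D4 | G4 A4 E4
Every group is a transposition up a 2nd of the one before; no shorter unit works.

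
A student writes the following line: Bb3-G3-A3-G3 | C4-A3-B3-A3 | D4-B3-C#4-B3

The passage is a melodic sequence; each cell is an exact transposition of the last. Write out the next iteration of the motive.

E4 C#4 D#4 C#4

With a 4-note motive the entries are Bb3, C4, D4, each up a 2nd from the previous.
From E4 the exact shape gives E4 C#4 D#4 C#4.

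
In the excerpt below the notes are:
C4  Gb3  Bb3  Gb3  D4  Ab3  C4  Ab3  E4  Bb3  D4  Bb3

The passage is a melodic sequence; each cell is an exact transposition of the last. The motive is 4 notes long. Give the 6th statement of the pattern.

A#4 E4 G#4 E4

Unit = 4 notes; the statements start on C4, D4, E4, moving up a 2nd each time.
Extending up a 2nd: F#4 → G#4 → A#4.
From A#4 the exact shape gives A#4 E4 G#4 E4.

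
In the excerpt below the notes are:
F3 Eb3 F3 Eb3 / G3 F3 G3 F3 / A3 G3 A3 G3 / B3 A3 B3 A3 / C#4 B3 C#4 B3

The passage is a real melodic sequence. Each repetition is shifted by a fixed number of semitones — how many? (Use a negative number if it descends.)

With a 4-note motive the entries are F3, G3, A3, B3, C#4, each up a 2nd from the previous.
F3→G3 is 55 − 53 = 2 semitones.

2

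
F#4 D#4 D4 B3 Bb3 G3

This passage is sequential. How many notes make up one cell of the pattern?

2

6 notes total. Splitting into 3 groups of 2:
F#4 D#4 | D4 B3 | Bb3 G3
Each cell is the previous one down a 3rd — so the unit is 2 notes.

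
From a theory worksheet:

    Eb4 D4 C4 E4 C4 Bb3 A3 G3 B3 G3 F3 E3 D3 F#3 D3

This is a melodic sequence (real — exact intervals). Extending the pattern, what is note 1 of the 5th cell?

G2

The unit is 5 notes. Position-1 pitches of the 3 shown cells: Eb4, Bb3, F3.
Extending down a 4th: C3 → G2.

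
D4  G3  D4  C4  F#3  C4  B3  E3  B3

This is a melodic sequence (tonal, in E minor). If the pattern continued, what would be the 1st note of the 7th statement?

E3

With 3-note cells, note 1 of each statement runs D4, C4, B3.
Each moves down a 2nd. Continuing: A3 → G3 → F#3 → E3.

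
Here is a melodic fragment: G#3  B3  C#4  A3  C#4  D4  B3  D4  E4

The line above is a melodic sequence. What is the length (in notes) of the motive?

9 notes total. Splitting into 3 groups of 3:
G#3 B3 C#4 | A3 C#4 D4 | B3 D4 E4
Every group is a transposition up a 2nd of the one before; no shorter unit works.

3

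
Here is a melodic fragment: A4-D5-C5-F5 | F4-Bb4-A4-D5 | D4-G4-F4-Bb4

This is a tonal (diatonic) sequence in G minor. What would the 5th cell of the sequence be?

With a 4-note motive the entries are A4, F4, D4, each down a 3rd from the previous.
Continuing the starts: Bb3 → G3.
So cell 5 is G3 C4 Bb3 Eb4.

G3 C4 Bb3 Eb4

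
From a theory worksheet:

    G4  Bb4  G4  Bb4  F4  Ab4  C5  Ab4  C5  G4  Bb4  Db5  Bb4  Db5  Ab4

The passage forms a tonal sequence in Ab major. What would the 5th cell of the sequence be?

With a 5-note motive the entries are G4, Ab4, Bb4, each up a 2nd from the previous.
Carrying on: C5 → Db5.
Statement 5 starts on Db5 and keeps the same diatonic contour: Db5 F5 Db5 F5 C5.

Db5 F5 Db5 F5 C5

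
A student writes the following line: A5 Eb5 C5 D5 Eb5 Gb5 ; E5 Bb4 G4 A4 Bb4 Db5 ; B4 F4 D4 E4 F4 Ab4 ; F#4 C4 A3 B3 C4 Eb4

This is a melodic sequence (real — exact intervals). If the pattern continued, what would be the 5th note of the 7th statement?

A2

The unit is 6 notes. Position-5 pitches of the 4 shown cells: Eb5, Bb4, F4, C4.
Carrying that down a 4th forward: G3 → D3 → A2.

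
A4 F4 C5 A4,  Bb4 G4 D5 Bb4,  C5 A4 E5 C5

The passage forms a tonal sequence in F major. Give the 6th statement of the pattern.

F5 D5 A5 F5

With a 4-note motive the entries are A4, Bb4, C5, each up a 2nd from the previous.
Carrying on: D5 → E5 → F5.
So cell 6 is F5 D5 A5 F5.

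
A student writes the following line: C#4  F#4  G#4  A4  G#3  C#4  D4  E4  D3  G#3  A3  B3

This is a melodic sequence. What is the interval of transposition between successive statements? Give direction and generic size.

With a 4-note motive the entries are C#4, G#3, D3, each down a 4th from the previous.
From C#4 to G#3: down a 4th.

down a 4th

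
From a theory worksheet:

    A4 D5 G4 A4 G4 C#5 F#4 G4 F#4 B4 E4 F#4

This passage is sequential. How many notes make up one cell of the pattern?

There are 12 notes; a 4-note unit gives 3 cells:
A4 D5 G4 A4 | G4 C#5 F#4 G4 | F#4 B4 E4 F#4
Each cell is the previous one down a 2nd — so the unit is 4 notes.

4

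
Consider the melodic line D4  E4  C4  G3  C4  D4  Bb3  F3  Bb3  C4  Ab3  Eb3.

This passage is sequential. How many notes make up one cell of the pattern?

12 notes total. Splitting into 3 groups of 4:
D4 E4 C4 G3 | C4 D4 Bb3 F3 | Bb3 C4 Ab3 Eb3
Each cell is the previous one down a 2nd — so the unit is 4 notes.

4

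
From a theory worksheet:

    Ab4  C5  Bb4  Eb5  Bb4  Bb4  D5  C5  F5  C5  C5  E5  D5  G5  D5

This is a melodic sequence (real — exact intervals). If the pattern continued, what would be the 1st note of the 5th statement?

Grouping in 5s, the 1st note of each cell is Ab4, Bb4, C5.
Each moves up a 2nd. Continuing: D5 → E5.

E5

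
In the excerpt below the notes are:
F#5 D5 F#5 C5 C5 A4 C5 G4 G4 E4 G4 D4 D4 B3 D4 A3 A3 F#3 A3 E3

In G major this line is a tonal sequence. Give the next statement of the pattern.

The 4-note cells begin on F#5, C5, G4, D4, A3 — each down a 4th from the last.
So cell 6 is E3 C3 E3 B2.

E3 C3 E3 B2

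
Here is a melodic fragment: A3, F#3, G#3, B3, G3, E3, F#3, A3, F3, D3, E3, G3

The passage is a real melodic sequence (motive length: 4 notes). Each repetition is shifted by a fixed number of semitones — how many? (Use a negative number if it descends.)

Unit = 4 notes; the statements start on A3, G3, F3, moving down a 2nd each time.
A3→G3 is 55 − 57 = -2 semitones.

-2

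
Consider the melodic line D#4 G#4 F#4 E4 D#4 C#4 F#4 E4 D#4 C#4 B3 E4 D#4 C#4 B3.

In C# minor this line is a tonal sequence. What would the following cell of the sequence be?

With a 5-note motive the entries are D#4, C#4, B3, each down a 2nd from the previous.
Statement 4 starts on A3 and keeps the same diatonic contour: A3 D#4 C#4 B3 A3.

A3 D#4 C#4 B3 A3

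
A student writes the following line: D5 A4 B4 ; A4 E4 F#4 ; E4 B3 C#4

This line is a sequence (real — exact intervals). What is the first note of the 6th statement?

C#3

The 3-note cells begin on D5, A4, E4 — each down a 4th from the last.
Extending the heads down a 4th: B3 → F#3 → C#3.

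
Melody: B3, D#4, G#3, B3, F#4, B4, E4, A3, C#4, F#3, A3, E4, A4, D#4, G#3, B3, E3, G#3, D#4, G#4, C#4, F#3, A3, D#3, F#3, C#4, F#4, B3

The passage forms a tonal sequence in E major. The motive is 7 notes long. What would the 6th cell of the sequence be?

D#3 F#3 B2 D#3 A3 D#4 G#3

With a 7-note motive the entries are B3, A3, G#3, F#3, each down a 2nd from the previous.
Continuing the starts: E3 → D#3.
Statement 6 starts on D#3 and keeps the same diatonic contour: D#3 F#3 B2 D#3 A3 D#4 G#3.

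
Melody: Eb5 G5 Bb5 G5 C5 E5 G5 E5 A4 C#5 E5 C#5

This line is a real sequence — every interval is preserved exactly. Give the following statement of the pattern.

With a 4-note motive the entries are Eb5, C5, A4, each down a 3rd from the previous.
So cell 4 is F#4 A#4 C#5 A#4.

F#4 A#4 C#5 A#4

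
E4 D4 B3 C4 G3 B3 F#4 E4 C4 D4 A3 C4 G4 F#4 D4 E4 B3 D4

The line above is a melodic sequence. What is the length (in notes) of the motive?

18 notes total. Splitting into 3 groups of 6:
E4 D4 B3 C4 G3 B3 | F#4 E4 C4 D4 A3 C4 | G4 F#4 D4 E4 B3 D4
Each cell is the previous one up a 2nd — so the unit is 6 notes.

6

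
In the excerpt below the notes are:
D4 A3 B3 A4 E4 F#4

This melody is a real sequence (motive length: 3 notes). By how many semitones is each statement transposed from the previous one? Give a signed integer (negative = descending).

7

Unit = 3 notes; the statements start on D4, A4, moving up a 5th each time.
D4 to A4 spans +7 semitones.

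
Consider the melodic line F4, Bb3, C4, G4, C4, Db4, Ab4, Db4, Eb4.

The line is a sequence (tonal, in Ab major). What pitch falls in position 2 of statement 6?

With 3-note cells, note 2 of each statement runs Bb3, C4, Db4.
Extending up a 2nd: Eb4 → F4 → G4.

G4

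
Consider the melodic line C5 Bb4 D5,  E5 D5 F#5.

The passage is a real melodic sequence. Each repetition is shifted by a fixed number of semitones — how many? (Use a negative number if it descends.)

With a 3-note motive the entries are C5, E5, each up a 3rd from the previous.
Counting half-steps from C5 to E5: 4.

4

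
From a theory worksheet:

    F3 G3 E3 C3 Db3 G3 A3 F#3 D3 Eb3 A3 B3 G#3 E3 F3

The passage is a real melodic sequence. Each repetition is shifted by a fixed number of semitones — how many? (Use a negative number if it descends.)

With a 5-note motive the entries are F3, G3, A3, each up a 2nd from the previous.
Counting half-steps from F3 to G3: 2.

2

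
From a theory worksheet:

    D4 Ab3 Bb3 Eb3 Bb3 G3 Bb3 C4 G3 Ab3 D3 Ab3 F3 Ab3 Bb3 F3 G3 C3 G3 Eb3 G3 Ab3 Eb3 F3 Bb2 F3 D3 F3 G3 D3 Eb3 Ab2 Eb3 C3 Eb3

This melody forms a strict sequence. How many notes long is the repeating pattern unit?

7

35 notes total. Splitting into 5 groups of 7:
D4 Ab3 Bb3 Eb3 Bb3 G3 Bb3 | C4 G3 Ab3 D3 Ab3 F3 Ab3 | Bb3 F3 G3 C3 G3 Eb3 G3 | Ab3 Eb3 F3 Bb2 F3 D3 F3 | G3 D3 Eb3 Ab2 Eb3 C3 Eb3
Each cell is the previous one down a 2nd — so the unit is 7 notes.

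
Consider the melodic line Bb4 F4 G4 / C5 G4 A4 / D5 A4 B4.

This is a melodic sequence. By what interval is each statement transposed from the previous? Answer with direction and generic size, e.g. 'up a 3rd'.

up a 2nd

Unit = 3 notes; the statements start on Bb4, C5, D5, moving up a 2nd each time.
Bb4 to C5 is up a 2nd.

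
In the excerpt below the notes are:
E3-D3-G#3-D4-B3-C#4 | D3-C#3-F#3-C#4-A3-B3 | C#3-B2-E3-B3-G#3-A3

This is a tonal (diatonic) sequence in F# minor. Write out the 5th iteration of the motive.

A2 G#2 C#3 G#3 E3 F#3

Taking 6-note groups, the heads are E3, D3, C#3: the pattern moves down a 2nd.
Carrying on: B2 → A2.
From A2 the diatonic shape gives A2 G#2 C#3 G#3 E3 F#3.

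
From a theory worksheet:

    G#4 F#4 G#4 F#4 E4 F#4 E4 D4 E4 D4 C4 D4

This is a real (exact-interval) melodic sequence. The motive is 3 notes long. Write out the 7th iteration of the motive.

Ab3 Gb3 Ab3

The 3-note cells begin on G#4, F#4, E4, D4 — each down a 2nd from the last.
Extending down a 2nd: C4 → Bb3 → Ab3.
Statement 7 starts on Ab3 and keeps the same exact contour: Ab3 Gb3 Ab3.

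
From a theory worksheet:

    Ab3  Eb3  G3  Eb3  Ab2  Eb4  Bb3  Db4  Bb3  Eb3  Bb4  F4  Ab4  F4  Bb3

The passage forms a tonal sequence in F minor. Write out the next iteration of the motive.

F5 C5 Eb5 C5 F4

Taking 5-note groups, the heads are Ab3, Eb4, Bb4: the pattern moves up a 5th.
So cell 4 is F5 C5 Eb5 C5 F4.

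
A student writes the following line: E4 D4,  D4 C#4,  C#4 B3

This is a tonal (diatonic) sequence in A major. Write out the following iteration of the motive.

B3 A3

Unit = 2 notes; the statements start on E4, D4, C#4, moving down a 2nd each time.
From B3 the diatonic shape gives B3 A3.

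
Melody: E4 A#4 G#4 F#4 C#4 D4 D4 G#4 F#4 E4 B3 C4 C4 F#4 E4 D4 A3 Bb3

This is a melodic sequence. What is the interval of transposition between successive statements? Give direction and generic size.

Unit = 6 notes; the statements start on E4, D4, C4, moving down a 2nd each time.
E4 to D4 is down a 2nd.

down a 2nd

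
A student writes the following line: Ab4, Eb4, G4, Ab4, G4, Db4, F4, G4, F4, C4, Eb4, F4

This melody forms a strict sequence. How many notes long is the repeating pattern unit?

Try groups of 4 (3 cells in 12 notes):
Ab4 Eb4 G4 Ab4 | G4 Db4 F4 G4 | F4 C4 Eb4 F4
That's a consistent down a 2nd shift per cell, and no other grouping gives one.

4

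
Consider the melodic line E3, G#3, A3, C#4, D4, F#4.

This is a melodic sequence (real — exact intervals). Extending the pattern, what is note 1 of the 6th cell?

With 2-note cells, note 1 of each statement runs E3, A3, D4.
Carrying that up a 4th forward: G4 → C5 → F5.

F5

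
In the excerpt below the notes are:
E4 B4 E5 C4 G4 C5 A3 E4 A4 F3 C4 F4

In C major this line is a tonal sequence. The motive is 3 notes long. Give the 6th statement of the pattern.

B2 F3 B3

With a 3-note motive the entries are E4, C4, A3, F3, each down a 3rd from the previous.
Extending down a 3rd: D3 → B2.
Statement 6 starts on B2 and keeps the same diatonic contour: B2 F3 B3.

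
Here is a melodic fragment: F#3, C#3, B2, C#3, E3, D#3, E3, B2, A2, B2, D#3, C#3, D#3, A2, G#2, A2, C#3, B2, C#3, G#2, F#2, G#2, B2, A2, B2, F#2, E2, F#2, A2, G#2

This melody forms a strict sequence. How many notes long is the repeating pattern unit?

30 notes total. Splitting into 5 groups of 6:
F#3 C#3 B2 C#3 E3 D#3 | E3 B2 A2 B2 D#3 C#3 | D#3 A2 G#2 A2 C#3 B2 | C#3 G#2 F#2 G#2 B2 A2 | B2 F#2 E2 F#2 A2 G#2
Every group is a transposition down a 2nd of the one before; no shorter unit works.

6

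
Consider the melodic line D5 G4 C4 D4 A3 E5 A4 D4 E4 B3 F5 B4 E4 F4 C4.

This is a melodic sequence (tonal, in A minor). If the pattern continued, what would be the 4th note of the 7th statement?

C5

Grouping in 5s, the 4th note of each cell is D4, E4, F4.
Each moves up a 2nd. Continuing: G4 → A4 → B4 → C5.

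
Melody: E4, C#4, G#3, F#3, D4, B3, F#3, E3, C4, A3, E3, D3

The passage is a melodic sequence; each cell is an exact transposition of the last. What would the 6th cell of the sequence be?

Gb3 Eb3 Bb2 Ab2

With a 4-note motive the entries are E4, D4, C4, each down a 2nd from the previous.
Extending down a 2nd: Bb3 → Ab3 → Gb3.
So cell 6 is Gb3 Eb3 Bb2 Ab2.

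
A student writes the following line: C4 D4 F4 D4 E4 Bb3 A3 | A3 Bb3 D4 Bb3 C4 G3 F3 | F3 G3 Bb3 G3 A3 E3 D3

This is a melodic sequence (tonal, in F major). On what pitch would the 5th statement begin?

Bb2

Unit = 7 notes; the statements start on C4, A3, F3, moving down a 3rd each time.
Continuing: D3 → Bb2. Statement 5 starts on Bb2.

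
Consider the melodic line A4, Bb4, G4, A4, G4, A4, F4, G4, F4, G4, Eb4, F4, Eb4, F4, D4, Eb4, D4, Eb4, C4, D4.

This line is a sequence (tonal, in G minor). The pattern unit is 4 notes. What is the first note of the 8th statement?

A3

The 4-note cells begin on A4, G4, F4, Eb4, D4 — each down a 2nd from the last.
Continuing: C4 → Bb3 → A3. Statement 8 starts on A3.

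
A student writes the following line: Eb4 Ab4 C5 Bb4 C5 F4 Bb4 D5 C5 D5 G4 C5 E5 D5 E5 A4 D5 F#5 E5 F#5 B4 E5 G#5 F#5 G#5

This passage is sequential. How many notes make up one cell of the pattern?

Try groups of 5 (5 cells in 25 notes):
Eb4 Ab4 C5 Bb4 C5 | F4 Bb4 D5 C5 D5 | G4 C5 E5 D5 E5 | A4 D5 F#5 E5 F#5 | B4 E5 G#5 F#5 G#5
Every group is a transposition up a 2nd of the one before; no shorter unit works.

5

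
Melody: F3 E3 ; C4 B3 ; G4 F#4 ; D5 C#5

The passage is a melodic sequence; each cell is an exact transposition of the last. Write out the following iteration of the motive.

A5 G#5

Taking 2-note groups, the heads are F3, C4, G4, D5: the pattern moves up a 5th.
Statement 5 starts on A5 and keeps the same exact contour: A5 G#5.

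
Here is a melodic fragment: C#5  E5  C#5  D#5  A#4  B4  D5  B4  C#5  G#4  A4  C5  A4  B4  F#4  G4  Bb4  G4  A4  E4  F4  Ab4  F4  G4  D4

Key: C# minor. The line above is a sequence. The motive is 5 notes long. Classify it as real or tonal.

real

Each cell has the same semitone pattern (3, -3, 2, -5) — intervals are preserved exactly.
And A#4 lies outside C# minor, so the sequence is real rather than tonal.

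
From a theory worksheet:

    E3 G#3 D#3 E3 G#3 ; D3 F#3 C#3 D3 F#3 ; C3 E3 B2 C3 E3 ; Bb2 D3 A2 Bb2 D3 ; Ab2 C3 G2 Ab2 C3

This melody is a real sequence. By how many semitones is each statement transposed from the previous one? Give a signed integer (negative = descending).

-2

With a 5-note motive the entries are E3, D3, C3, Bb2, Ab2, each down a 2nd from the previous.
Counting half-steps from E3 to D3: -2.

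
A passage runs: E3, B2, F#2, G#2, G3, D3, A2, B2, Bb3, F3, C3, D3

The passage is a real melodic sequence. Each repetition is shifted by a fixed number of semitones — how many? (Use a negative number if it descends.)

3

Unit = 4 notes; the statements start on E3, G3, Bb3, moving up a 3rd each time.
E3→G3 is 55 − 52 = 3 semitones.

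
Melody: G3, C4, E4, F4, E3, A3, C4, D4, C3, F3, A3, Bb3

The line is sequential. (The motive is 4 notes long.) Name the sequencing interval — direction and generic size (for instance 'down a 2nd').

Taking 4-note groups, the heads are G3, E3, C3: the pattern moves down a 3rd.
From G3 to E3: down a 3rd.

down a 3rd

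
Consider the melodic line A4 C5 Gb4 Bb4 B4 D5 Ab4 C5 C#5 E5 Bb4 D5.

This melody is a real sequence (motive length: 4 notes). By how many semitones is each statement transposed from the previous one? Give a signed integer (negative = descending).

Taking 4-note groups, the heads are A4, B4, C#5: the pattern moves up a 2nd.
Counting half-steps from A4 to B4: 2.

2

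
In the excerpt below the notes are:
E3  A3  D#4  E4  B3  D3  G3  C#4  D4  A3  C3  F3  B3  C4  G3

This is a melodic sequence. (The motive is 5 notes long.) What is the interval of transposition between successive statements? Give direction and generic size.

down a 2nd

Taking 5-note groups, the heads are E3, D3, C3: the pattern moves down a 2nd.
E3 to D3 is down a 2nd.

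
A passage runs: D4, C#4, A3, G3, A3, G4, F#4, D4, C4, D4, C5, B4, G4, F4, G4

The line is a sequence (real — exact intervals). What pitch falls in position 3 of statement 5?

F5

With 5-note cells, note 3 of each statement runs A3, D4, G4.
Carrying that up a 4th forward: C5 → F5.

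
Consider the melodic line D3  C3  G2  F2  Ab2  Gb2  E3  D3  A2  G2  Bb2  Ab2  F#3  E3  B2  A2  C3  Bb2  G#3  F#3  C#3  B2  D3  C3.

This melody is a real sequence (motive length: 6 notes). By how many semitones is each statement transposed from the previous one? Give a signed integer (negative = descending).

Taking 6-note groups, the heads are D3, E3, F#3, G#3: the pattern moves up a 2nd.
D3 to E3 spans +2 semitones.

2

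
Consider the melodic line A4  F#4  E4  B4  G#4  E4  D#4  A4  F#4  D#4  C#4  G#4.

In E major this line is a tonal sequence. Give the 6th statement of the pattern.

The 4-note cells begin on A4, G#4, F#4 — each down a 2nd from the last.
Extending down a 2nd: E4 → D#4 → C#4.
Statement 6 starts on C#4 and keeps the same diatonic contour: C#4 A3 G#3 D#4.

C#4 A3 G#3 D#4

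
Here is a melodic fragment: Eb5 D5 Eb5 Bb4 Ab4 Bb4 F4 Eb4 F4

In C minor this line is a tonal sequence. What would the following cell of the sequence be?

C4 Bb3 C4

Taking 3-note groups, the heads are Eb5, Bb4, F4: the pattern moves down a 4th.
From C4 the diatonic shape gives C4 Bb3 C4.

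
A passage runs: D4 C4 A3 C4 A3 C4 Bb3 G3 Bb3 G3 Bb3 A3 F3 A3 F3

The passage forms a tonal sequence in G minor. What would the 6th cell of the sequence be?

F3 Eb3 C3 Eb3 C3

With a 5-note motive the entries are D4, C4, Bb3, each down a 2nd from the previous.
Carrying on: A3 → G3 → F3.
Statement 6 starts on F3 and keeps the same diatonic contour: F3 Eb3 C3 Eb3 C3.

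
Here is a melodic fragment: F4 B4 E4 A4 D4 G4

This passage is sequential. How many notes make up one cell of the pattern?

6 notes total. Splitting into 3 groups of 2:
F4 B4 | E4 A4 | D4 G4
Every group is a transposition down a 2nd of the one before; no shorter unit works.

2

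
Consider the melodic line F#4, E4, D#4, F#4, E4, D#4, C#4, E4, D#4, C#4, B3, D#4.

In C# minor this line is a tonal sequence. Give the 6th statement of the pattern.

With a 4-note motive the entries are F#4, E4, D#4, each down a 2nd from the previous.
Continuing the starts: C#4 → B3 → A3.
From A3 the diatonic shape gives A3 G#3 F#3 A3.

A3 G#3 F#3 A3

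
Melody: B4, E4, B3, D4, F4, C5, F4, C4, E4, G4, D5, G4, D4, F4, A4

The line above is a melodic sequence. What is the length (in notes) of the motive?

5

There are 15 notes; a 5-note unit gives 3 cells:
B4 E4 B3 D4 F4 | C5 F4 C4 E4 G4 | D5 G4 D4 F4 A4
Each cell is the previous one up a 2nd — so the unit is 5 notes.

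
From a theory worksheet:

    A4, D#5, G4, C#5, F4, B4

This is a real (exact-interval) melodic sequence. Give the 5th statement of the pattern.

Db4 G4

Taking 2-note groups, the heads are A4, G4, F4: the pattern moves down a 2nd.
Continuing the starts: Eb4 → Db4.
Statement 5 starts on Db4 and keeps the same exact contour: Db4 G4.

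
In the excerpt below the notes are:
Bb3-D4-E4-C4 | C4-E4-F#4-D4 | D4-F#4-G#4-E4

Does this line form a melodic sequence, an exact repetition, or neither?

Each 4-note cell is the previous one transposed up a 2nd.

sequence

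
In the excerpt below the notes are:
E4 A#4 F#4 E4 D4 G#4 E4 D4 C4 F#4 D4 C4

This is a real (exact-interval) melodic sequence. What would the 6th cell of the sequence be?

Taking 4-note groups, the heads are E4, D4, C4: the pattern moves down a 2nd.
Continuing the starts: Bb3 → Ab3 → Gb3.
From Gb3 the exact shape gives Gb3 C4 Ab3 Gb3.

Gb3 C4 Ab3 Gb3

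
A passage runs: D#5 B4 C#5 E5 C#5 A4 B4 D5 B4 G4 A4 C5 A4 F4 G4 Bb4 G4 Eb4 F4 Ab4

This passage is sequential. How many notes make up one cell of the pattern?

Try groups of 4 (5 cells in 20 notes):
D#5 B4 C#5 E5 | C#5 A4 B4 D5 | B4 G4 A4 C5 | A4 F4 G4 Bb4 | G4 Eb4 F4 Ab4
That's a consistent down a 2nd shift per cell, and no other grouping gives one.

4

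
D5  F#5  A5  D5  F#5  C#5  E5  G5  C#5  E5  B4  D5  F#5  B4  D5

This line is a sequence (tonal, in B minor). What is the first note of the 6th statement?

F#4

Unit = 5 notes; the statements start on D5, C#5, B4, moving down a 2nd each time.
Continuing: A4 → G4 → F#4. Statement 6 starts on F#4.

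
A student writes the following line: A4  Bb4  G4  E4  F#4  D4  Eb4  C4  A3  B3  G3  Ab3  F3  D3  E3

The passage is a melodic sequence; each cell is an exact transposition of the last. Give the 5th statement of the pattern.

F2 Gb2 Eb2 C2 D2

With a 5-note motive the entries are A4, D4, G3, each down a 5th from the previous.
Carrying on: C3 → F2.
From F2 the exact shape gives F2 Gb2 Eb2 C2 D2.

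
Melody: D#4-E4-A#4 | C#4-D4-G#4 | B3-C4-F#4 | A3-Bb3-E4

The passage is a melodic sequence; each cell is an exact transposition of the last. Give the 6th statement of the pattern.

F3 Gb3 C4

With a 3-note motive the entries are D#4, C#4, B3, A3, each down a 2nd from the previous.
Extending down a 2nd: G3 → F3.
From F3 the exact shape gives F3 Gb3 C4.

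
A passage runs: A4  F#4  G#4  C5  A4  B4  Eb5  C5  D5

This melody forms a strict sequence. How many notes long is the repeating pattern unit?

3

There are 9 notes; a 3-note unit gives 3 cells:
A4 F#4 G#4 | C5 A4 B4 | Eb5 C5 D5
Every group is a transposition up a 3rd of the one before; no shorter unit works.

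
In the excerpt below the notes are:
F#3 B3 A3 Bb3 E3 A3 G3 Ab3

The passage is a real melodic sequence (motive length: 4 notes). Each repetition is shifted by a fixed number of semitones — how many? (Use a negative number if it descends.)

Unit = 4 notes; the statements start on F#3, E3, moving down a 2nd each time.
F#3→E3 is 52 − 54 = -2 semitones.

-2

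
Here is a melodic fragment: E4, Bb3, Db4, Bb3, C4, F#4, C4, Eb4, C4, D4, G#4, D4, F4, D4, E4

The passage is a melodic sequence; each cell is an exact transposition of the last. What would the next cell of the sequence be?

A#4 E4 G4 E4 F#4

The 5-note cells begin on E4, F#4, G#4 — each up a 2nd from the last.
From A#4 the exact shape gives A#4 E4 G4 E4 F#4.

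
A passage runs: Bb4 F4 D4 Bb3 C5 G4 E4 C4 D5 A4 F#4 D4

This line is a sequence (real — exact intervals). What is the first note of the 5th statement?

F#5

Taking 4-note groups, the heads are Bb4, C5, D5: the pattern moves up a 2nd.
Continuing: E5 → F#5. Statement 5 starts on F#5.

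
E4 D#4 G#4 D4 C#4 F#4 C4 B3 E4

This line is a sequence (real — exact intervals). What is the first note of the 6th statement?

Taking 3-note groups, the heads are E4, D4, C4: the pattern moves down a 2nd.
Extending the heads down a 2nd: Bb3 → Ab3 → Gb3.

Gb3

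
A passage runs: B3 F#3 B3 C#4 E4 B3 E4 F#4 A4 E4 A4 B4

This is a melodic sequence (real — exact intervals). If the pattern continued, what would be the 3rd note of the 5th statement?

G5

Grouping in 4s, the 3rd note of each cell is B3, E4, A4.
Carrying that up a 4th forward: D5 → G5.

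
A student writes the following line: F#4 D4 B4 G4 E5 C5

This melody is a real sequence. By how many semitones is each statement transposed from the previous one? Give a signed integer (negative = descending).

5

Taking 2-note groups, the heads are F#4, B4, E5: the pattern moves up a 4th.
F#4 to B4 spans +5 semitones.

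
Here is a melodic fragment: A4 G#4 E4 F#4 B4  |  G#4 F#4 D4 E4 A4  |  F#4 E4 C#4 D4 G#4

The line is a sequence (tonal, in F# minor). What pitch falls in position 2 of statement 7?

The unit is 5 notes. Position-2 pitches of the 3 shown cells: G#4, F#4, E4.
Each moves down a 2nd. Continuing: D4 → C#4 → B3 → A3.

A3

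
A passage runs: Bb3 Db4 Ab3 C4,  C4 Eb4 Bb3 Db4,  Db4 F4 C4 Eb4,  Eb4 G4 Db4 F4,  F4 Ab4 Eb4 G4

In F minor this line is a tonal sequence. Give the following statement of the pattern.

Taking 4-note groups, the heads are Bb3, C4, Db4, Eb4, F4: the pattern moves up a 2nd.
So cell 6 is G4 Bb4 F4 Ab4.

G4 Bb4 F4 Ab4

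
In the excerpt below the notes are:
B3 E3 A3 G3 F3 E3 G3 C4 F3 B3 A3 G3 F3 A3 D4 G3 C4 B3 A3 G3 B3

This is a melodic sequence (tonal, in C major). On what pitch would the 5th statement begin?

F4

Unit = 7 notes; the statements start on B3, C4, D4, moving up a 2nd each time.
Continuing: E4 → F4. Statement 5 starts on F4.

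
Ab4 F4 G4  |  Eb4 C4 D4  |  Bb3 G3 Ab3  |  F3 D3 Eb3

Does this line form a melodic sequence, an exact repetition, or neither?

sequence

Each 3-note cell is the previous one transposed down a 4th.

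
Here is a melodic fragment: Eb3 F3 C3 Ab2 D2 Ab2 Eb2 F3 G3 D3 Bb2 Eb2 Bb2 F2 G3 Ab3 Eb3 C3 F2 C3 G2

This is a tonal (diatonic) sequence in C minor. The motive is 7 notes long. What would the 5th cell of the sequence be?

Bb3 C4 G3 Eb3 Ab2 Eb3 Bb2

Taking 7-note groups, the heads are Eb3, F3, G3: the pattern moves up a 2nd.
Extending up a 2nd: Ab3 → Bb3.
From Bb3 the diatonic shape gives Bb3 C4 G3 Eb3 Ab2 Eb3 Bb2.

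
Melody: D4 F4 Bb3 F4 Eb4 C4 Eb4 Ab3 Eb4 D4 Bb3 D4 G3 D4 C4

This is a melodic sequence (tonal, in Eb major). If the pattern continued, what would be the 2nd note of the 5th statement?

Bb3

With 5-note cells, note 2 of each statement runs F4, Eb4, D4.
Carrying that down a 2nd forward: C4 → Bb3.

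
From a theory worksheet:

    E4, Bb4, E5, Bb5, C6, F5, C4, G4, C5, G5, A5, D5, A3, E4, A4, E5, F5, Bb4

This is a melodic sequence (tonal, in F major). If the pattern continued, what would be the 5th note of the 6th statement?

G4

The unit is 6 notes. Position-5 pitches of the 3 shown cells: C6, A5, F5.
Extending down a 3rd: D5 → Bb4 → G4.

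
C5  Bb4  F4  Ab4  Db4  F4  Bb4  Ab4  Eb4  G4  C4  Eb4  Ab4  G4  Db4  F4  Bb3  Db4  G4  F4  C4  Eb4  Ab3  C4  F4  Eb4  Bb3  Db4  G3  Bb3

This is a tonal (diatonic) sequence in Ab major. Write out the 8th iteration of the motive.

With a 6-note motive the entries are C5, Bb4, Ab4, G4, F4, each down a 2nd from the previous.
Continuing the starts: Eb4 → Db4 → C4.
So cell 8 is C4 Bb3 F3 Ab3 Db3 F3.

C4 Bb3 F3 Ab3 Db3 F3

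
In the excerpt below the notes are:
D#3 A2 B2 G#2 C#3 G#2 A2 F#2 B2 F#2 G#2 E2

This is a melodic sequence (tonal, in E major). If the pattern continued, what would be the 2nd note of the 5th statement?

With 4-note cells, note 2 of each statement runs A2, G#2, F#2.
Extending down a 2nd: E2 → D#2.

D#2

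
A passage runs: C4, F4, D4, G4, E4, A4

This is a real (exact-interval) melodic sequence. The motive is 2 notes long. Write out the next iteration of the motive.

F#4 B4

With a 2-note motive the entries are C4, D4, E4, each up a 2nd from the previous.
So cell 4 is F#4 B4.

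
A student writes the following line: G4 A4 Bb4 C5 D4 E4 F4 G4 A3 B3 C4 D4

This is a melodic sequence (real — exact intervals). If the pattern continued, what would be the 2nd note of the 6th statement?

G#2

Grouping in 4s, the 2nd note of each cell is A4, E4, B3.
Extending down a 4th: F#3 → C#3 → G#2.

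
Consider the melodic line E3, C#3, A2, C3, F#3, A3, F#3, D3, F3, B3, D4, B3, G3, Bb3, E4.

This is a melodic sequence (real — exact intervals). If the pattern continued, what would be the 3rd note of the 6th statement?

Bb4

The unit is 5 notes. Position-3 pitches of the 3 shown cells: A2, D3, G3.
Carrying that up a 4th forward: C4 → F4 → Bb4.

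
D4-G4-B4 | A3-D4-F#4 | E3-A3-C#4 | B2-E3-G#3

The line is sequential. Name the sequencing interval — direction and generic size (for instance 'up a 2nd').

Unit = 3 notes; the statements start on D4, A3, E3, B2, moving down a 4th each time.
From D4 to A3: down a 4th.

down a 4th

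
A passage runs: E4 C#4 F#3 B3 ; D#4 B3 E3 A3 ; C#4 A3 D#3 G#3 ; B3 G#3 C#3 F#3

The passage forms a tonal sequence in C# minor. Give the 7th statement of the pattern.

Unit = 4 notes; the statements start on E4, D#4, C#4, B3, moving down a 2nd each time.
Carrying on: A3 → G#3 → F#3.
Statement 7 starts on F#3 and keeps the same diatonic contour: F#3 D#3 G#2 C#3.

F#3 D#3 G#2 C#3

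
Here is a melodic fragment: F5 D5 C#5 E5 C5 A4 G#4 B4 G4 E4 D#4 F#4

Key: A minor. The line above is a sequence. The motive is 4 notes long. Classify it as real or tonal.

Each cell has the same semitone pattern (-3, -1, 3) — intervals are preserved exactly.
And C#5 lies outside A minor, so the sequence is real rather than tonal.

real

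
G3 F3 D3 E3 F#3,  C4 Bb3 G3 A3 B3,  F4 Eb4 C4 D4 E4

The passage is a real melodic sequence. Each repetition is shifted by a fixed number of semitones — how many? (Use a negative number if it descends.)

5

The 5-note cells begin on G3, C4, F4 — each up a 4th from the last.
G3→C4 is 60 − 55 = 5 semitones.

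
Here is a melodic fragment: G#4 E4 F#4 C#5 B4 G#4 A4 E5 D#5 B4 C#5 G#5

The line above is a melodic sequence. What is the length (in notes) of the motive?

Try groups of 4 (3 cells in 12 notes):
G#4 E4 F#4 C#5 | B4 G#4 A4 E5 | D#5 B4 C#5 G#5
Every group is a transposition up a 3rd of the one before; no shorter unit works.

4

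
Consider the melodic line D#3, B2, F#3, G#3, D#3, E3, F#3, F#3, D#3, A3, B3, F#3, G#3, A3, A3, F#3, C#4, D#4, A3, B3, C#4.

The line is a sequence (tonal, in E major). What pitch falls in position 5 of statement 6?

G#4

Grouping in 7s, the 5th note of each cell is D#3, F#3, A3.
Each moves up a 3rd. Continuing: C#4 → E4 → G#4.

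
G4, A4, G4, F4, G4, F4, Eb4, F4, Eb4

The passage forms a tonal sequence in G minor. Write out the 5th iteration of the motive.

With a 3-note motive the entries are G4, F4, Eb4, each down a 2nd from the previous.
Extending down a 2nd: D4 → C4.
So cell 5 is C4 D4 C4.

C4 D4 C4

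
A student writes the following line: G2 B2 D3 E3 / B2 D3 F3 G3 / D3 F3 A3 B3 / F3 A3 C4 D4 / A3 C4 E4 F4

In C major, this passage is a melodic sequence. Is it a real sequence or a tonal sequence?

Every note is diatonic to C major.
Cell 1 has +4 semitones from note 1 to 2, but cell 2 has +3 — the interval quality changes while the contour stays the same, which is the hallmark of a tonal sequence.

tonal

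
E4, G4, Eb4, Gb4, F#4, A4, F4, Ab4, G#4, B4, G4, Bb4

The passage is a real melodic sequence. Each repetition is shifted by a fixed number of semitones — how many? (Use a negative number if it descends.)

With a 4-note motive the entries are E4, F#4, G#4, each up a 2nd from the previous.
E4 to F#4 spans +2 semitones.

2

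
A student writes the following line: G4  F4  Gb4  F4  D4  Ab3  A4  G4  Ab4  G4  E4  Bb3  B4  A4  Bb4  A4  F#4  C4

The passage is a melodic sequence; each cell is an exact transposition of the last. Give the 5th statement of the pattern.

D#5 C#5 D5 C#5 A#4 E4

The 6-note cells begin on G4, A4, B4 — each up a 2nd from the last.
Carrying on: C#5 → D#5.
Statement 5 starts on D#5 and keeps the same exact contour: D#5 C#5 D5 C#5 A#4 E4.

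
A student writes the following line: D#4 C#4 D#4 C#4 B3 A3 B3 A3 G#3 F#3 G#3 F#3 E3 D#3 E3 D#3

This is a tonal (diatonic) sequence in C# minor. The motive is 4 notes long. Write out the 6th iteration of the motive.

A2 G#2 A2 G#2

Unit = 4 notes; the statements start on D#4, B3, G#3, E3, moving down a 3rd each time.
Continuing the starts: C#3 → A2.
Statement 6 starts on A2 and keeps the same diatonic contour: A2 G#2 A2 G#2.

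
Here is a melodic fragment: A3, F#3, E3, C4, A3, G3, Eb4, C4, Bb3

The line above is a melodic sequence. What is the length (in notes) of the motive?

There are 9 notes; a 3-note unit gives 3 cells:
A3 F#3 E3 | C4 A3 G3 | Eb4 C4 Bb3
Every group is a transposition up a 3rd of the one before; no shorter unit works.

3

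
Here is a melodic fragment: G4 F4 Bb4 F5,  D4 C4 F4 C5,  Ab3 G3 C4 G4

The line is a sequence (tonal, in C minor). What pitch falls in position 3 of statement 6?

Ab2

The unit is 4 notes. Position-3 pitches of the 3 shown cells: Bb4, F4, C4.
Carrying that down a 4th forward: G3 → D3 → Ab2.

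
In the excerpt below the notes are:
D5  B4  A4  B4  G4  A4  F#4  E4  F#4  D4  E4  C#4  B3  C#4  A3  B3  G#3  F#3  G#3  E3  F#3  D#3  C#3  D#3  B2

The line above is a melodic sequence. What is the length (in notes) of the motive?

5

There are 25 notes; a 5-note unit gives 5 cells:
D5 B4 A4 B4 G4 | A4 F#4 E4 F#4 D4 | E4 C#4 B3 C#4 A3 | B3 G#3 F#3 G#3 E3 | F#3 D#3 C#3 D#3 B2
Every group is a transposition down a 4th of the one before; no shorter unit works.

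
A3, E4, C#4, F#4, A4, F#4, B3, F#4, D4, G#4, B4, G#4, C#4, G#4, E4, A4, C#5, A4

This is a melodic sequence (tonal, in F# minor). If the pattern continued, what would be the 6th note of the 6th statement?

The unit is 6 notes. Position-6 pitches of the 3 shown cells: F#4, G#4, A4.
Carrying that up a 2nd forward: B4 → C#5 → D5.

D5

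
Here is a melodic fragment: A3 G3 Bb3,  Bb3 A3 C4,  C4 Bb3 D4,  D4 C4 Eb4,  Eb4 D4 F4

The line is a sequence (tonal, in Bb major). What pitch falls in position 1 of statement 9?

Bb4

With 3-note cells, note 1 of each statement runs A3, Bb3, C4, D4, Eb4.
Each moves up a 2nd. Continuing: F4 → G4 → A4 → Bb4.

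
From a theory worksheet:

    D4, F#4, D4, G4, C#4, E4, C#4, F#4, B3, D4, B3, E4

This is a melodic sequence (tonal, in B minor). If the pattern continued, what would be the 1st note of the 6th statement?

The unit is 4 notes. Position-1 pitches of the 3 shown cells: D4, C#4, B3.
Extending down a 2nd: A3 → G3 → F#3.

F#3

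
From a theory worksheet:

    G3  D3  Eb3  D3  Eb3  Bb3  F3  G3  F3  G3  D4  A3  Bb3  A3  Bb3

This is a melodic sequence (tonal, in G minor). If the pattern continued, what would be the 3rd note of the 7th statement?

C5

The unit is 5 notes. Position-3 pitches of the 3 shown cells: Eb3, G3, Bb3.
Extending up a 3rd: D4 → F4 → A4 → C5.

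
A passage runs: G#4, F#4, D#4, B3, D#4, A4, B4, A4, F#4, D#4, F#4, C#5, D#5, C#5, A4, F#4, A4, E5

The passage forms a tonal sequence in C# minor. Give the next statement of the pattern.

F#5 E5 C#5 A4 C#5 G#5

Unit = 6 notes; the statements start on G#4, B4, D#5, moving up a 3rd each time.
So cell 4 is F#5 E5 C#5 A4 C#5 G#5.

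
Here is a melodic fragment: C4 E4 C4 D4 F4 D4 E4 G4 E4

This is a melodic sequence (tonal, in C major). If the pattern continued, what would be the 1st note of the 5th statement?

G4

With 3-note cells, note 1 of each statement runs C4, D4, E4.
Extending up a 2nd: F4 → G4.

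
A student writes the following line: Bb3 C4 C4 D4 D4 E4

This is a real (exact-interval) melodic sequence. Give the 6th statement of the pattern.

Unit = 2 notes; the statements start on Bb3, C4, D4, moving up a 2nd each time.
Carrying on: E4 → F#4 → G#4.
Statement 6 starts on G#4 and keeps the same exact contour: G#4 A#4.

G#4 A#4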